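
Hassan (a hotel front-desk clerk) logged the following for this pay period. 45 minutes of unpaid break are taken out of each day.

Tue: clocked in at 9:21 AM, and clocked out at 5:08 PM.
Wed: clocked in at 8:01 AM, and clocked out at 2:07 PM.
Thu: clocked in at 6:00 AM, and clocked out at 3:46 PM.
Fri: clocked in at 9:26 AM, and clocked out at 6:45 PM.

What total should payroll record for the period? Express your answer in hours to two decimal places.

29.97 hours

Tue: 9:21 AM–5:08 PM = 7 h 47 min; less 45 min break → 7 h 2 min
Wed: 8:01 AM–2:07 PM = 6 h 6 min; less 45 min break → 5 h 21 min
Thu: 6:00 AM–3:46 PM = 9 h 46 min; less 45 min break → 9 h 1 min
Fri: 9:26 AM–6:45 PM = 9 h 19 min; less 45 min break → 8 h 34 min
Total: 7 h 2 min + 5 h 21 min + 9 h 1 min + 8 h 34 min = 29 h 58 min.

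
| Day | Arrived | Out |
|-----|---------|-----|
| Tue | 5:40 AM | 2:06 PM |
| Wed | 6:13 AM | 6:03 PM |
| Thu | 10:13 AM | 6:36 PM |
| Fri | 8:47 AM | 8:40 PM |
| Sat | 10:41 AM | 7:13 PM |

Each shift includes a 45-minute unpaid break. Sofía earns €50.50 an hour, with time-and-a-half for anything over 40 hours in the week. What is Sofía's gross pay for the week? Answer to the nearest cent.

Tue: 5:40 AM–2:06 PM = 8 h 26 min; less 45 min break → 7 h 41 min
Wed: 6:13 AM–6:03 PM = 11 h 50 min; less 45 min break → 11 h 5 min
Thu: 10:13 AM–6:36 PM = 8 h 23 min; less 45 min break → 7 h 38 min
Fri: 8:47 AM–8:40 PM = 11 h 53 min; less 45 min break → 11 h 8 min
Sat: 10:41 AM–7:13 PM = 8 h 32 min; less 45 min break → 7 h 47 min
Total worked: 45 h 19 min = 2719 min.
Regular 40 h 0 min = 2400 min at €50.50/h; overtime 5 h 19 min = 319 min at €75.75/h.
Pay = (2400 × €50.50 + 319 × €75.75) ÷ 60 = €2422.74.

€2422.74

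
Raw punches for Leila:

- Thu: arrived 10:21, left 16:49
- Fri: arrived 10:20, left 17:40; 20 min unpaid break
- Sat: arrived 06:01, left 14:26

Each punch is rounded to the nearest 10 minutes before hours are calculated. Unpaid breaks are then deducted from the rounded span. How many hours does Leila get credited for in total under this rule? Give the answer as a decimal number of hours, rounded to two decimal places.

22.00 hours

Thu: in 10:21→10:20, out 16:49→16:50; 6 h 30 min
Fri: in 10:20→10:20, out 17:40→17:40; 7 h 20 min − 20 min = 7 h 0 min
Sat: in 06:01→06:00, out 14:26→14:30; 8 h 30 min
Total credited: 22 h 0 min.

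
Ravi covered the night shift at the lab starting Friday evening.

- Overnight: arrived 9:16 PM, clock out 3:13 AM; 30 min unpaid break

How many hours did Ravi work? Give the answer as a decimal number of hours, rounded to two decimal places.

5.45 hours

Overnight: 9:16 PM → midnight = 2 h 44 min; midnight → 3:13 AM = 3 h 13 min; span 5 h 57 min; less 30 min break → 5 h 27 min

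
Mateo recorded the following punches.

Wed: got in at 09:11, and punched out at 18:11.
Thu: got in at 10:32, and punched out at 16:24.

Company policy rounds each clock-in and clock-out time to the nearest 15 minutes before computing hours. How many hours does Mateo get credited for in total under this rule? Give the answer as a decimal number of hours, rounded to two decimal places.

15.00 hours

Wed: in 09:11→09:15, out 18:11→18:15; 9 h 0 min
Thu: in 10:32→10:30, out 16:24→16:30; 6 h 0 min
Total credited: 15 h 0 min.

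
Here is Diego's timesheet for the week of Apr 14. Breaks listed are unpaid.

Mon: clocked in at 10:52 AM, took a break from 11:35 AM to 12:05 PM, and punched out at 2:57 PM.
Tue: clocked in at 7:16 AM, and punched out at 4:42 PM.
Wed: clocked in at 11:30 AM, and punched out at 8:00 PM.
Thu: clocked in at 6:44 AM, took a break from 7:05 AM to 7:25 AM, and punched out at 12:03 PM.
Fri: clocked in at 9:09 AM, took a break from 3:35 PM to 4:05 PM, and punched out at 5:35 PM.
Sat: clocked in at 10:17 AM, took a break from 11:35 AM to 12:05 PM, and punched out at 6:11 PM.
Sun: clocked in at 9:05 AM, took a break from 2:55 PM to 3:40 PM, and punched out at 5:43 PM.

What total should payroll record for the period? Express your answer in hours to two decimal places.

49.72 hours

Mon: 10:52 AM–2:57 PM = 4 h 5 min; less 30 min break → 3 h 35 min
Tue: 7:16 AM–4:42 PM = 9 h 26 min
Wed: 11:30 AM–8:00 PM = 8 h 30 min
Thu: 6:44 AM–12:03 PM = 5 h 19 min; less 20 min break → 4 h 59 min
Fri: 9:09 AM–5:35 PM = 8 h 26 min; less 30 min break → 7 h 56 min
Sat: 10:17 AM–6:11 PM = 7 h 54 min; less 30 min break → 7 h 24 min
Sun: 9:05 AM–5:43 PM = 8 h 38 min; less 45 min break → 7 h 53 min
Total: 3 h 35 min + 9 h 26 min + 8 h 30 min + 4 h 59 min + 7 h 56 min + 7 h 24 min + 7 h 53 min = 49 h 43 min.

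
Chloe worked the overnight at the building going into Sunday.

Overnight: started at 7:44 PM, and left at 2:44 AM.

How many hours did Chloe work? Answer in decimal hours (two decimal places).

7.00 hours

Overnight: 7:44 PM → midnight = 4 h 16 min; midnight → 2:44 AM = 2 h 44 min; span 7 h 0 min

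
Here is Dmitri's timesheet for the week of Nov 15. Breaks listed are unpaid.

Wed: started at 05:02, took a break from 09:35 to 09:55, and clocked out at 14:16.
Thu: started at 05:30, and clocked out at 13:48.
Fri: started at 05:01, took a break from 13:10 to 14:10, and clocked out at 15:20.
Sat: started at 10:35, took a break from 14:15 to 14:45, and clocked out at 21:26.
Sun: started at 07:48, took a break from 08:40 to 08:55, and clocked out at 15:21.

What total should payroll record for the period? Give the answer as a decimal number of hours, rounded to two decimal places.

44.17 hours

Wed: 05:02–14:16 = 9 h 14 min; less 20 min break → 8 h 54 min
Thu: 05:30–13:48 = 8 h 18 min
Fri: 05:01–15:20 = 10 h 19 min; less 60 min break → 9 h 19 min
Sat: 10:35–21:26 = 10 h 51 min; less 30 min break → 10 h 21 min
Sun: 07:48–15:21 = 7 h 33 min; less 15 min break → 7 h 18 min
Total: 8 h 54 min + 8 h 18 min + 9 h 19 min + 10 h 21 min + 7 h 18 min = 44 h 10 min.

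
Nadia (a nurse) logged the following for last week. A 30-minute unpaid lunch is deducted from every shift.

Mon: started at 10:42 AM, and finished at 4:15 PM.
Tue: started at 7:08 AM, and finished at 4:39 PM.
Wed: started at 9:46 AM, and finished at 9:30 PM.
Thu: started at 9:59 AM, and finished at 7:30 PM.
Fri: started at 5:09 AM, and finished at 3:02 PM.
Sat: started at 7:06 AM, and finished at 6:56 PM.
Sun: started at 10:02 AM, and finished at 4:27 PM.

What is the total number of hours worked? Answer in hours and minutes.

60 h 57 min

Mon: 10:42 AM–4:15 PM = 5 h 33 min; less 30 min break → 5 h 3 min
Tue: 7:08 AM–4:39 PM = 9 h 31 min; less 30 min break → 9 h 1 min
Wed: 9:46 AM–9:30 PM = 11 h 44 min; less 30 min break → 11 h 14 min
Thu: 9:59 AM–7:30 PM = 9 h 31 min; less 30 min break → 9 h 1 min
Fri: 5:09 AM–3:02 PM = 9 h 53 min; less 30 min break → 9 h 23 min
Sat: 7:06 AM–6:56 PM = 11 h 50 min; less 30 min break → 11 h 20 min
Sun: 10:02 AM–4:27 PM = 6 h 25 min; less 30 min break → 5 h 55 min
Total: 5 h 3 min + 9 h 1 min + 11 h 14 min + 9 h 1 min + 9 h 23 min + 11 h 20 min + 5 h 55 min = 60 h 57 min.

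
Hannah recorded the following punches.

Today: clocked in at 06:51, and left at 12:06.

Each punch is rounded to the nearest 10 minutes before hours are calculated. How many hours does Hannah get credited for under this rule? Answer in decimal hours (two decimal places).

Today: in 06:51→06:50, out 12:06→12:10; 5 h 20 min

5.33 hours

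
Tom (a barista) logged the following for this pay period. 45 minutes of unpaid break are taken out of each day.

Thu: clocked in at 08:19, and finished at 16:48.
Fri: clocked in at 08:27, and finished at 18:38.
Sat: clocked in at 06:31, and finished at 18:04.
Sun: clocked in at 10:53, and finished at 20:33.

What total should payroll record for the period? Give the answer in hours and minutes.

Thu: 08:19–16:48 = 8 h 29 min; less 45 min break → 7 h 44 min
Fri: 08:27–18:38 = 10 h 11 min; less 45 min break → 9 h 26 min
Sat: 06:31–18:04 = 11 h 33 min; less 45 min break → 10 h 48 min
Sun: 10:53–20:33 = 9 h 40 min; less 45 min break → 8 h 55 min
Total: 7 h 44 min + 9 h 26 min + 10 h 48 min + 8 h 55 min = 36 h 53 min.

36 h 53 min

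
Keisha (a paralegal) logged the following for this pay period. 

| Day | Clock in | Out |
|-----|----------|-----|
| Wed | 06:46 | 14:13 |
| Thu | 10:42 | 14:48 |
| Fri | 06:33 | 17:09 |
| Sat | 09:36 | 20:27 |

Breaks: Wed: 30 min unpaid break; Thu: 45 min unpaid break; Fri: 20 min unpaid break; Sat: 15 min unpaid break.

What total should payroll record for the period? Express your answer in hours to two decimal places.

31.17 hours

Wed: 06:46–14:13 = 7 h 27 min; less 30 min break → 6 h 57 min
Thu: 10:42–14:48 = 4 h 6 min; less 45 min break → 3 h 21 min
Fri: 06:33–17:09 = 10 h 36 min; less 20 min break → 10 h 16 min
Sat: 09:36–20:27 = 10 h 51 min; less 15 min break → 10 h 36 min
Total: 6 h 57 min + 3 h 21 min + 10 h 16 min + 10 h 36 min = 31 h 10 min.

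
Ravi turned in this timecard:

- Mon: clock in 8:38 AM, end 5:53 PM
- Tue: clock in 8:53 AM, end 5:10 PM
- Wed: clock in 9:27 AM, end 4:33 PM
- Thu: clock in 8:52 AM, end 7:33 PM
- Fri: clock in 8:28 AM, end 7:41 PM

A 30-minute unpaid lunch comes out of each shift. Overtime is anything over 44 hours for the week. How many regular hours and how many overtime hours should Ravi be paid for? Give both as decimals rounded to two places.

Regular 44.00 hours, overtime 0.03 hours

Mon: 8:38 AM–5:53 PM = 9 h 15 min; less 30 min break → 8 h 45 min
Tue: 8:53 AM–5:10 PM = 8 h 17 min; less 30 min break → 7 h 47 min
Wed: 9:27 AM–4:33 PM = 7 h 6 min; less 30 min break → 6 h 36 min
Thu: 8:52 AM–7:33 PM = 10 h 41 min; less 30 min break → 10 h 11 min
Fri: 8:28 AM–7:41 PM = 11 h 13 min; less 30 min break → 10 h 43 min
Total worked: 44 h 2 min = 44.03 h.
Threshold 44 h → overtime 0 h 2 min, regular 44 h 0 min.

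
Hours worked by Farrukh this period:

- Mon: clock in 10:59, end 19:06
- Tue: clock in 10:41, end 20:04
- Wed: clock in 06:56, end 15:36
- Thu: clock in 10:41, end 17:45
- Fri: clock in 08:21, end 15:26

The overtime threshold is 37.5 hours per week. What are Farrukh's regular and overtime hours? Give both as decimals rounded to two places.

Regular 37.50 hours, overtime 2.82 hours

Mon: 10:59–19:06 = 8 h 7 min
Tue: 10:41–20:04 = 9 h 23 min
Wed: 06:56–15:36 = 8 h 40 min
Thu: 10:41–17:45 = 7 h 4 min
Fri: 08:21–15:26 = 7 h 5 min
Total worked: 40 h 19 min = 40.32 h.
Threshold 37.5 h → overtime 2 h 49 min, regular 37 h 30 min.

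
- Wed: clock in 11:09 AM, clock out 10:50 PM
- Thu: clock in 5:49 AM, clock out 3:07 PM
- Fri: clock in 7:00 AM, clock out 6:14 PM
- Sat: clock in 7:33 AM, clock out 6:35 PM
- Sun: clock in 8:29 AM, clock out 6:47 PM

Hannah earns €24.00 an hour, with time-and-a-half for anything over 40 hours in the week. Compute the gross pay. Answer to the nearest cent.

€1447.80

Wed: 11:09 AM–10:50 PM = 11 h 41 min
Thu: 5:49 AM–3:07 PM = 9 h 18 min
Fri: 7:00 AM–6:14 PM = 11 h 14 min
Sat: 7:33 AM–6:35 PM = 11 h 2 min
Sun: 8:29 AM–6:47 PM = 10 h 18 min
Total worked: 53 h 33 min = 3213 min.
Regular 40 h 0 min = 2400 min at €24.00/h; overtime 13 h 33 min = 813 min at €36.00/h.
Pay = (2400 × €24.00 + 813 × €36.00) ÷ 60 = €1447.80.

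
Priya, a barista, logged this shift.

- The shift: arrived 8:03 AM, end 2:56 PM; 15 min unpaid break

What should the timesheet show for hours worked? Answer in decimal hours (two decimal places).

The shift: 8:03 AM–2:56 PM = 6 h 53 min; less 15 min break → 6 h 38 min

6.63 hours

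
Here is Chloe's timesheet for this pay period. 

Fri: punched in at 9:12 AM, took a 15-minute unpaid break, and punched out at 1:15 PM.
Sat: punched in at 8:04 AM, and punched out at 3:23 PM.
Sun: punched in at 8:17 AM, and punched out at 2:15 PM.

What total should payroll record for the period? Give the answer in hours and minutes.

Fri: 9:12 AM–1:15 PM = 4 h 3 min; less 15 min break → 3 h 48 min
Sat: 8:04 AM–3:23 PM = 7 h 19 min
Sun: 8:17 AM–2:15 PM = 5 h 58 min
Total: 3 h 48 min + 7 h 19 min + 5 h 58 min = 17 h 5 min.

17 h 5 min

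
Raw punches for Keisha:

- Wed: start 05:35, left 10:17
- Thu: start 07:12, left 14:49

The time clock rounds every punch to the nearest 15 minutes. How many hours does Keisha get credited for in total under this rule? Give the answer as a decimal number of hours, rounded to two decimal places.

Wed: in 05:35→05:30, out 10:17→10:15; 4 h 45 min
Thu: in 07:12→07:15, out 14:49→14:45; 7 h 30 min
Total credited: 12 h 15 min.

12.25 hours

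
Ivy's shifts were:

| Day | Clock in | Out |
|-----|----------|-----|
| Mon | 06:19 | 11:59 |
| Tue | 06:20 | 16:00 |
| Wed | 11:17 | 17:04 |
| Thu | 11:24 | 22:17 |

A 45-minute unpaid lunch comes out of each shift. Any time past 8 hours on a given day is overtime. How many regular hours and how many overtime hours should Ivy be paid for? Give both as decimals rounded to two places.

Mon: 06:19–11:59 = 5 h 40 min; less 45 min break → 4 h 55 min
Tue: 06:20–16:00 = 9 h 40 min; less 45 min break → 8 h 55 min
Wed: 11:17–17:04 = 5 h 47 min; less 45 min break → 5 h 2 min
Thu: 11:24–22:17 = 10 h 53 min; less 45 min break → 10 h 8 min
Mon reg 4 h 55 min / OT 0 h 0 min; Tue reg 8 h 0 min / OT 0 h 55 min; Wed reg 5 h 2 min / OT 0 h 0 min; Thu reg 8 h 0 min / OT 2 h 8 min.
Totals: regular 25 h 57 min, overtime 3 h 3 min.

Regular 25.95 hours, overtime 3.05 hours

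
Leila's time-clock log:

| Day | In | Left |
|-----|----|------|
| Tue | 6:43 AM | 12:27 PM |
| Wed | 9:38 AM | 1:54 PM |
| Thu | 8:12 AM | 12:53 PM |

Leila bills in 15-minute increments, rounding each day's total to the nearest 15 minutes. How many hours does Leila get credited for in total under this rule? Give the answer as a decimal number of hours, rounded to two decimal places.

14.75 hours

Tue: 6:43 AM–12:27 PM = 5 h 44 min → rounds to 5 h 45 min
Wed: 9:38 AM–1:54 PM = 4 h 16 min → rounds to 4 h 15 min
Thu: 8:12 AM–12:53 PM = 4 h 41 min → rounds to 4 h 45 min
Total credited: 14 h 45 min.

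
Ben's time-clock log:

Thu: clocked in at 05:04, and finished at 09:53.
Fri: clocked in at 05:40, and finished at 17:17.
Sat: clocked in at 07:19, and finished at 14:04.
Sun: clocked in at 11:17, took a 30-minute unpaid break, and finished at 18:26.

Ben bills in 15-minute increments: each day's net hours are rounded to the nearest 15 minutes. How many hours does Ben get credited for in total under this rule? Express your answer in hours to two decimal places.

Thu: 05:04–09:53 = 4 h 49 min → rounds to 4 h 45 min
Fri: 05:40–17:17 = 11 h 37 min → rounds to 11 h 30 min
Sat: 07:19–14:04 = 6 h 45 min → rounds to 6 h 45 min
Sun: 11:17–18:26 = 7 h 9 min − 30 min = 6 h 39 min → rounds to 6 h 45 min
Total credited: 29 h 45 min.

29.75 hours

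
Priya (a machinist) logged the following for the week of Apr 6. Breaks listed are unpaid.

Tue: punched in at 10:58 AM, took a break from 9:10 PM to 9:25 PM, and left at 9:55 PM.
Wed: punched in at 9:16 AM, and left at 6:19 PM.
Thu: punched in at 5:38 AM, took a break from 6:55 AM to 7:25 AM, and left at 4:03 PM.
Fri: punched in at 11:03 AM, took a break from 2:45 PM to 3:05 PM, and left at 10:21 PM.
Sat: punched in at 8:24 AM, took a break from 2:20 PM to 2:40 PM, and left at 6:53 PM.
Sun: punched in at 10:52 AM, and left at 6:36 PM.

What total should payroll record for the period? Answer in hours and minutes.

58 h 31 min

Tue: 10:58 AM–9:55 PM = 10 h 57 min; less 15 min break → 10 h 42 min
Wed: 9:16 AM–6:19 PM = 9 h 3 min
Thu: 5:38 AM–4:03 PM = 10 h 25 min; less 30 min break → 9 h 55 min
Fri: 11:03 AM–10:21 PM = 11 h 18 min; less 20 min break → 10 h 58 min
Sat: 8:24 AM–6:53 PM = 10 h 29 min; less 20 min break → 10 h 9 min
Sun: 10:52 AM–6:36 PM = 7 h 44 min
Total: 10 h 42 min + 9 h 3 min + 9 h 55 min + 10 h 58 min + 10 h 9 min + 7 h 44 min = 58 h 31 min.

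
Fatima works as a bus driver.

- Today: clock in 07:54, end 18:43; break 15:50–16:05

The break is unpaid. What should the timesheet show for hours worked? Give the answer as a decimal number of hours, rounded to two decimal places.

Today: 07:54–18:43 = 10 h 49 min; less 15 min break → 10 h 34 min

10.57 hours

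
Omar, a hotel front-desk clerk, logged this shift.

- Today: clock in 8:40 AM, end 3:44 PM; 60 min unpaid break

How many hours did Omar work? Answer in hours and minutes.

Today: 8:40 AM–3:44 PM = 7 h 4 min; less 60 min break → 6 h 4 min

6 h 4 min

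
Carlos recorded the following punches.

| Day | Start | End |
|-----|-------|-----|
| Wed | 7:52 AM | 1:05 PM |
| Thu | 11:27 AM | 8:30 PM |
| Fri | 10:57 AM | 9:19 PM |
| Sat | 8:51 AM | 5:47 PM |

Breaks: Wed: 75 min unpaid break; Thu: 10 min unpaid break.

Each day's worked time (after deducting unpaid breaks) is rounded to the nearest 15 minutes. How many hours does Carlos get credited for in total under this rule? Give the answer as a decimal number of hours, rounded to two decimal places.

32.25 hours

Wed: 7:52 AM–1:05 PM = 5 h 13 min − 75 min = 3 h 58 min → rounds to 4 h 0 min
Thu: 11:27 AM–8:30 PM = 9 h 3 min − 10 min = 8 h 53 min → rounds to 9 h 0 min
Fri: 10:57 AM–9:19 PM = 10 h 22 min → rounds to 10 h 15 min
Sat: 8:51 AM–5:47 PM = 8 h 56 min → rounds to 9 h 0 min
Total credited: 32 h 15 min.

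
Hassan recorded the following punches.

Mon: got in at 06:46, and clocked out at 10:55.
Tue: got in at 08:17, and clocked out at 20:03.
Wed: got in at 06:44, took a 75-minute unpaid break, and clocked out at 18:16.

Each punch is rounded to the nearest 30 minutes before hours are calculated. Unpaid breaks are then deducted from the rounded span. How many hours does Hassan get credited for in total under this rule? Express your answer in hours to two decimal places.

26.25 hours

Mon: in 06:46→07:00, out 10:55→11:00; 4 h 0 min
Tue: in 08:17→08:30, out 20:03→20:00; 11 h 30 min
Wed: in 06:44→06:30, out 18:16→18:30; 12 h 0 min − 75 min = 10 h 45 min
Total credited: 26 h 15 min.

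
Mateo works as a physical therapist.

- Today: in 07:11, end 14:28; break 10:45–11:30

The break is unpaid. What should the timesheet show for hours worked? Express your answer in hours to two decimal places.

Today: 07:11–14:28 = 7 h 17 min; less 45 min break → 6 h 32 min

6.53 hours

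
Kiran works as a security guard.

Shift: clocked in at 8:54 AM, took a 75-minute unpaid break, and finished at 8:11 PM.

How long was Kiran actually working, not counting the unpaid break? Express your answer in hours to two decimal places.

Shift: 8:54 AM–8:11 PM = 11 h 17 min; less 75 min break → 10 h 2 min

10.03 hours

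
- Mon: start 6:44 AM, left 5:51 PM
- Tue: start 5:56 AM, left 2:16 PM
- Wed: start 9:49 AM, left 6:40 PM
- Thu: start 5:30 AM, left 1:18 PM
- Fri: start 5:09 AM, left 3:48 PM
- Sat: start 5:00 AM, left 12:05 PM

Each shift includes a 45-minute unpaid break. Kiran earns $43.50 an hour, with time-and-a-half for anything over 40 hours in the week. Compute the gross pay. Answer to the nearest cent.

$2349.00

Mon: 6:44 AM–5:51 PM = 11 h 7 min; less 45 min break → 10 h 22 min
Tue: 5:56 AM–2:16 PM = 8 h 20 min; less 45 min break → 7 h 35 min
Wed: 9:49 AM–6:40 PM = 8 h 51 min; less 45 min break → 8 h 6 min
Thu: 5:30 AM–1:18 PM = 7 h 48 min; less 45 min break → 7 h 3 min
Fri: 5:09 AM–3:48 PM = 10 h 39 min; less 45 min break → 9 h 54 min
Sat: 5:00 AM–12:05 PM = 7 h 5 min; less 45 min break → 6 h 20 min
Total worked: 49 h 20 min = 2960 min.
Regular 40 h 0 min = 2400 min at $43.50/h; overtime 9 h 20 min = 560 min at $65.25/h.
Pay = (2400 × $43.50 + 560 × $65.25) ÷ 60 = $2349.00.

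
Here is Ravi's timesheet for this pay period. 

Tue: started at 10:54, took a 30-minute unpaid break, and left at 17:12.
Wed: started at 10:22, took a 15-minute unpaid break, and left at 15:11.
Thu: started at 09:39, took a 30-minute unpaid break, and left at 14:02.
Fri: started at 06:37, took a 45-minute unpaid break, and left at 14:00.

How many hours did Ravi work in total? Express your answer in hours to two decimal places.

Tue: 10:54–17:12 = 6 h 18 min; less 30 min break → 5 h 48 min
Wed: 10:22–15:11 = 4 h 49 min; less 15 min break → 4 h 34 min
Thu: 09:39–14:02 = 4 h 23 min; less 30 min break → 3 h 53 min
Fri: 06:37–14:00 = 7 h 23 min; less 45 min break → 6 h 38 min
Total: 5 h 48 min + 4 h 34 min + 3 h 53 min + 6 h 38 min = 20 h 53 min.

20.88 hours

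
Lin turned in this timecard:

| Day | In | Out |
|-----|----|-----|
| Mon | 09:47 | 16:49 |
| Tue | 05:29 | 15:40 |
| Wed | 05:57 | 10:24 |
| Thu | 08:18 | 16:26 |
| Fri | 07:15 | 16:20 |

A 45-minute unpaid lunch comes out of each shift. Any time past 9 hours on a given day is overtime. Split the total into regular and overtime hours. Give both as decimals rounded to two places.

Mon: 09:47–16:49 = 7 h 2 min; less 45 min break → 6 h 17 min
Tue: 05:29–15:40 = 10 h 11 min; less 45 min break → 9 h 26 min
Wed: 05:57–10:24 = 4 h 27 min; less 45 min break → 3 h 42 min
Thu: 08:18–16:26 = 8 h 8 min; less 45 min break → 7 h 23 min
Fri: 07:15–16:20 = 9 h 5 min; less 45 min break → 8 h 20 min
Mon reg 6 h 17 min / OT 0 h 0 min; Tue reg 9 h 0 min / OT 0 h 26 min; Wed reg 3 h 42 min / OT 0 h 0 min; Thu reg 7 h 23 min / OT 0 h 0 min; Fri reg 8 h 20 min / OT 0 h 0 min.
Totals: regular 34 h 42 min, overtime 0 h 26 min.

Regular 34.70 hours, overtime 0.43 hours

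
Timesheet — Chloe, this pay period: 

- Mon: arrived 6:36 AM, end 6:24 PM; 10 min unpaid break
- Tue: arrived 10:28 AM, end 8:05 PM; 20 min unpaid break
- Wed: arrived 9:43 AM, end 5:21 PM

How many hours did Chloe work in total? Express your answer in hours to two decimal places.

28.55 hours

Mon: 6:36 AM–6:24 PM = 11 h 48 min; less 10 min break → 11 h 38 min
Tue: 10:28 AM–8:05 PM = 9 h 37 min; less 20 min break → 9 h 17 min
Wed: 9:43 AM–5:21 PM = 7 h 38 min
Total: 11 h 38 min + 9 h 17 min + 7 h 38 min = 28 h 33 min.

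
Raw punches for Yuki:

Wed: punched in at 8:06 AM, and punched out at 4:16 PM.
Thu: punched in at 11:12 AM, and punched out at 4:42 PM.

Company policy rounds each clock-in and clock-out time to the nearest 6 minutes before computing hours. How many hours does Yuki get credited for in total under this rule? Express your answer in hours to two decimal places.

Wed: in 8:06 AM→8:06 AM, out 4:16 PM→4:18 PM; 8 h 12 min
Thu: in 11:12 AM→11:12 AM, out 4:42 PM→4:42 PM; 5 h 30 min
Total credited: 13 h 42 min.

13.70 hours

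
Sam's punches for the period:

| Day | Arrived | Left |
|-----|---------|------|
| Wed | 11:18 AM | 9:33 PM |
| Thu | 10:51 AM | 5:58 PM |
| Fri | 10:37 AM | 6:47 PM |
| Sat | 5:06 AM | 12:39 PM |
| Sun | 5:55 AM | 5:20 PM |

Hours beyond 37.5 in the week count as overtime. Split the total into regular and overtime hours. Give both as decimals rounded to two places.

Regular 37.50 hours, overtime 7.00 hours

Wed: 11:18 AM–9:33 PM = 10 h 15 min
Thu: 10:51 AM–5:58 PM = 7 h 7 min
Fri: 10:37 AM–6:47 PM = 8 h 10 min
Sat: 5:06 AM–12:39 PM = 7 h 33 min
Sun: 5:55 AM–5:20 PM = 11 h 25 min
Total worked: 44 h 30 min = 44.50 h.
Threshold 37.5 h → overtime 7 h 0 min, regular 37 h 30 min.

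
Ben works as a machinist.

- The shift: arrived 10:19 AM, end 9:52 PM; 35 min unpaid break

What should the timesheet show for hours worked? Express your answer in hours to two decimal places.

The shift: 10:19 AM–9:52 PM = 11 h 33 min; less 35 min break → 10 h 58 min

10.97 hours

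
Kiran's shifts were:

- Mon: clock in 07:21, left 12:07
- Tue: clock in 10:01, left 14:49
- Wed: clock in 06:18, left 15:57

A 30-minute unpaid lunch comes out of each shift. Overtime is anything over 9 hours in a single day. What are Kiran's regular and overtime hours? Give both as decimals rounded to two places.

Regular 17.57 hours, overtime 0.15 hours

Mon: 07:21–12:07 = 4 h 46 min; less 30 min break → 4 h 16 min
Tue: 10:01–14:49 = 4 h 48 min; less 30 min break → 4 h 18 min
Wed: 06:18–15:57 = 9 h 39 min; less 30 min break → 9 h 9 min
Mon reg 4 h 16 min / OT 0 h 0 min; Tue reg 4 h 18 min / OT 0 h 0 min; Wed reg 9 h 0 min / OT 0 h 9 min.
Totals: regular 17 h 34 min, overtime 0 h 9 min.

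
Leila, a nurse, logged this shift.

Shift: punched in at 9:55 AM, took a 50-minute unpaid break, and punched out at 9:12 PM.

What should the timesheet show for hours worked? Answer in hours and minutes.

Shift: 9:55 AM–9:12 PM = 11 h 17 min; less 50 min break → 10 h 27 min

10 h 27 min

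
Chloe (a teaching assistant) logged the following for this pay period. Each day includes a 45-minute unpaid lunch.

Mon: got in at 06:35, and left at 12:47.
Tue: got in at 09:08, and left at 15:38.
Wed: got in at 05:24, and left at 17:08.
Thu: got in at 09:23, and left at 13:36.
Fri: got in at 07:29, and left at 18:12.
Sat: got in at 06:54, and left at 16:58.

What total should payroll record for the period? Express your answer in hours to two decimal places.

Mon: 06:35–12:47 = 6 h 12 min; less 45 min break → 5 h 27 min
Tue: 09:08–15:38 = 6 h 30 min; less 45 min break → 5 h 45 min
Wed: 05:24–17:08 = 11 h 44 min; less 45 min break → 10 h 59 min
Thu: 09:23–13:36 = 4 h 13 min; less 45 min break → 3 h 28 min
Fri: 07:29–18:12 = 10 h 43 min; less 45 min break → 9 h 58 min
Sat: 06:54–16:58 = 10 h 4 min; less 45 min break → 9 h 19 min
Total: 5 h 27 min + 5 h 45 min + 10 h 59 min + 3 h 28 min + 9 h 58 min + 9 h 19 min = 44 h 56 min.

44.93 hours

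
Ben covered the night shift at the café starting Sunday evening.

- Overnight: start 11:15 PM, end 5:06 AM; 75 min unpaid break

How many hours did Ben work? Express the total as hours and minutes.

Overnight: 11:15 PM → midnight = 0 h 45 min; midnight → 5:06 AM = 5 h 6 min; span 5 h 51 min; less 75 min break → 4 h 36 min

4 h 36 min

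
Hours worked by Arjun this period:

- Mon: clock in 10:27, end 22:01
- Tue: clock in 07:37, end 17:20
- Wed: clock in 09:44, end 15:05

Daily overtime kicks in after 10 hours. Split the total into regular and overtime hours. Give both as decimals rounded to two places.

Mon: 10:27–22:01 = 11 h 34 min
Tue: 07:37–17:20 = 9 h 43 min
Wed: 09:44–15:05 = 5 h 21 min
Mon reg 10 h 0 min / OT 1 h 34 min; Tue reg 9 h 43 min / OT 0 h 0 min; Wed reg 5 h 21 min / OT 0 h 0 min.
Totals: regular 25 h 4 min, overtime 1 h 34 min.

Regular 25.07 hours, overtime 1.57 hours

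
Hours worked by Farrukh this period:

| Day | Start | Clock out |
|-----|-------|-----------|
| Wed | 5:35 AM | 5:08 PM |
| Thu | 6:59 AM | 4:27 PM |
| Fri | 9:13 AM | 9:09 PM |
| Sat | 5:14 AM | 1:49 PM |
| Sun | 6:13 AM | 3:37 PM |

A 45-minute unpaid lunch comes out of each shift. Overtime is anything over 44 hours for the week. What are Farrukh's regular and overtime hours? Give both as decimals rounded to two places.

Wed: 5:35 AM–5:08 PM = 11 h 33 min; less 45 min break → 10 h 48 min
Thu: 6:59 AM–4:27 PM = 9 h 28 min; less 45 min break → 8 h 43 min
Fri: 9:13 AM–9:09 PM = 11 h 56 min; less 45 min break → 11 h 11 min
Sat: 5:14 AM–1:49 PM = 8 h 35 min; less 45 min break → 7 h 50 min
Sun: 6:13 AM–3:37 PM = 9 h 24 min; less 45 min break → 8 h 39 min
Total worked: 47 h 11 min = 47.18 h.
Threshold 44 h → overtime 3 h 11 min, regular 44 h 0 min.

Regular 44.00 hours, overtime 3.18 hours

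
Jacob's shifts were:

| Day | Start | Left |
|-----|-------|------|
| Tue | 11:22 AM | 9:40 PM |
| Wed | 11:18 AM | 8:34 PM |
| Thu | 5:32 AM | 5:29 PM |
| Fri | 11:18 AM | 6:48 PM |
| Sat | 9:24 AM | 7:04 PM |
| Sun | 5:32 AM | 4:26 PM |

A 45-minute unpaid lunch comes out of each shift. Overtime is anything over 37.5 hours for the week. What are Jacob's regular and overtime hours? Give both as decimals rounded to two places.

Regular 37.50 hours, overtime 17.58 hours

Tue: 11:22 AM–9:40 PM = 10 h 18 min; less 45 min break → 9 h 33 min
Wed: 11:18 AM–8:34 PM = 9 h 16 min; less 45 min break → 8 h 31 min
Thu: 5:32 AM–5:29 PM = 11 h 57 min; less 45 min break → 11 h 12 min
Fri: 11:18 AM–6:48 PM = 7 h 30 min; less 45 min break → 6 h 45 min
Sat: 9:24 AM–7:04 PM = 9 h 40 min; less 45 min break → 8 h 55 min
Sun: 5:32 AM–4:26 PM = 10 h 54 min; less 45 min break → 10 h 9 min
Total worked: 55 h 5 min = 55.08 h.
Threshold 37.5 h → overtime 17 h 35 min, regular 37 h 30 min.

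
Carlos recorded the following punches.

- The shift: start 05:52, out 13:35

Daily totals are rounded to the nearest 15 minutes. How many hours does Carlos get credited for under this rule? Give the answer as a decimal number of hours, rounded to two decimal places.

The shift: 05:52–13:35 = 7 h 43 min → rounds to 7 h 45 min

7.75 hours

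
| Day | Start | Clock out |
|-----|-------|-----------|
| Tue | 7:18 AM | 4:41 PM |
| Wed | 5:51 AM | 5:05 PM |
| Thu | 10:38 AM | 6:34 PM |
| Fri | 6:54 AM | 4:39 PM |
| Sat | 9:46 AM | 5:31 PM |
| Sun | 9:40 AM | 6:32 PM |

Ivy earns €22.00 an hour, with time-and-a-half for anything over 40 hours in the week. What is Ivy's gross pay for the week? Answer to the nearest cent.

Tue: 7:18 AM–4:41 PM = 9 h 23 min
Wed: 5:51 AM–5:05 PM = 11 h 14 min
Thu: 10:38 AM–6:34 PM = 7 h 56 min
Fri: 6:54 AM–4:39 PM = 9 h 45 min
Sat: 9:46 AM–5:31 PM = 7 h 45 min
Sun: 9:40 AM–6:32 PM = 8 h 52 min
Total worked: 54 h 55 min = 3295 min.
Regular 40 h 0 min = 2400 min at €22.00/h; overtime 14 h 55 min = 895 min at €33.00/h.
Pay = (2400 × €22.00 + 895 × €33.00) ÷ 60 = €1372.25.

€1372.25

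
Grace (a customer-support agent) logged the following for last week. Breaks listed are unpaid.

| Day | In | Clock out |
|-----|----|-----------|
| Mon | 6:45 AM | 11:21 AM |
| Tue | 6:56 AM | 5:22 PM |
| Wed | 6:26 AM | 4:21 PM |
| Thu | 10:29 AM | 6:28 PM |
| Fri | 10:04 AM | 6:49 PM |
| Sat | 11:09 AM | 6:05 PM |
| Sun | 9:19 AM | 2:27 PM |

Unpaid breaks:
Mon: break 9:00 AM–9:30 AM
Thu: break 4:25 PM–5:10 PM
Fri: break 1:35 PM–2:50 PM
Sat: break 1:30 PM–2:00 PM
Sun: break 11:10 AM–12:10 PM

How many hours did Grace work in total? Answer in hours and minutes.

49 h 45 min

Mon: 6:45 AM–11:21 AM = 4 h 36 min; less 30 min break → 4 h 6 min
Tue: 6:56 AM–5:22 PM = 10 h 26 min
Wed: 6:26 AM–4:21 PM = 9 h 55 min
Thu: 10:29 AM–6:28 PM = 7 h 59 min; less 45 min break → 7 h 14 min
Fri: 10:04 AM–6:49 PM = 8 h 45 min; less 75 min break → 7 h 30 min
Sat: 11:09 AM–6:05 PM = 6 h 56 min; less 30 min break → 6 h 26 min
Sun: 9:19 AM–2:27 PM = 5 h 8 min; less 60 min break → 4 h 8 min
Total: 4 h 6 min + 10 h 26 min + 9 h 55 min + 7 h 14 min + 7 h 30 min + 6 h 26 min + 4 h 8 min = 49 h 45 min.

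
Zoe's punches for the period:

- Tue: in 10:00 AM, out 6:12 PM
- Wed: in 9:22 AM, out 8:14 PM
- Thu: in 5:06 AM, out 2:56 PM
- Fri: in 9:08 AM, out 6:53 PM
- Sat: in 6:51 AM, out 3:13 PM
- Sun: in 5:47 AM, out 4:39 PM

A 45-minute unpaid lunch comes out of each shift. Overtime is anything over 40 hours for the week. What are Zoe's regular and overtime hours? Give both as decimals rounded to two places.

Regular 40.00 hours, overtime 13.38 hours

Tue: 10:00 AM–6:12 PM = 8 h 12 min; less 45 min break → 7 h 27 min
Wed: 9:22 AM–8:14 PM = 10 h 52 min; less 45 min break → 10 h 7 min
Thu: 5:06 AM–2:56 PM = 9 h 50 min; less 45 min break → 9 h 5 min
Fri: 9:08 AM–6:53 PM = 9 h 45 min; less 45 min break → 9 h 0 min
Sat: 6:51 AM–3:13 PM = 8 h 22 min; less 45 min break → 7 h 37 min
Sun: 5:47 AM–4:39 PM = 10 h 52 min; less 45 min break → 10 h 7 min
Total worked: 53 h 23 min = 53.38 h.
Threshold 40 h → overtime 13 h 23 min, regular 40 h 0 min.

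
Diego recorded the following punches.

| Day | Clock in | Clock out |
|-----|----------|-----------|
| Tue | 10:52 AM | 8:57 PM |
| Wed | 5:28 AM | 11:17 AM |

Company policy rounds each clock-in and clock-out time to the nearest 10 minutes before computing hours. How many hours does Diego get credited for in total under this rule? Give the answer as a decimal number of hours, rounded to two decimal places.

16.00 hours

Tue: in 10:52 AM→10:50 AM, out 8:57 PM→9:00 PM; 10 h 10 min
Wed: in 5:28 AM→5:30 AM, out 11:17 AM→11:20 AM; 5 h 50 min
Total credited: 16 h 0 min.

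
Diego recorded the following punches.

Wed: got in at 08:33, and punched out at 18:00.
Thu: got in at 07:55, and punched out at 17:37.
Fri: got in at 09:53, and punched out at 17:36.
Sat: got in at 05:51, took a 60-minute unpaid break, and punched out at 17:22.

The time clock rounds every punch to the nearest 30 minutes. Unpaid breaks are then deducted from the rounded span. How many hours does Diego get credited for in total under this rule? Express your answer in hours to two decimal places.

37.00 hours

Wed: in 08:33→08:30, out 18:00→18:00; 9 h 30 min
Thu: in 07:55→08:00, out 17:37→17:30; 9 h 30 min
Fri: in 09:53→10:00, out 17:36→17:30; 7 h 30 min
Sat: in 05:51→06:00, out 17:22→17:30; 11 h 30 min − 60 min = 10 h 30 min
Total credited: 37 h 0 min.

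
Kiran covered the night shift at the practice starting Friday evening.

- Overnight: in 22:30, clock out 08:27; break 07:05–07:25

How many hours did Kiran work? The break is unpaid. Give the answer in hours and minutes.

9 h 37 min

Overnight: 22:30 → midnight = 1 h 30 min; midnight → 08:27 = 8 h 27 min; span 9 h 57 min; less 20 min break → 9 h 37 min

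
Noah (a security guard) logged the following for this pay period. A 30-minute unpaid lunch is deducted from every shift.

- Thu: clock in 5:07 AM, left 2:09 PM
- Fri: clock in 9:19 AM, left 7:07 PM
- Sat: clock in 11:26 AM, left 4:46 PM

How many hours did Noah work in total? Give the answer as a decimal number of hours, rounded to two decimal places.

22.67 hours

Thu: 5:07 AM–2:09 PM = 9 h 2 min; less 30 min break → 8 h 32 min
Fri: 9:19 AM–7:07 PM = 9 h 48 min; less 30 min break → 9 h 18 min
Sat: 11:26 AM–4:46 PM = 5 h 20 min; less 30 min break → 4 h 50 min
Total: 8 h 32 min + 9 h 18 min + 4 h 50 min = 22 h 40 min.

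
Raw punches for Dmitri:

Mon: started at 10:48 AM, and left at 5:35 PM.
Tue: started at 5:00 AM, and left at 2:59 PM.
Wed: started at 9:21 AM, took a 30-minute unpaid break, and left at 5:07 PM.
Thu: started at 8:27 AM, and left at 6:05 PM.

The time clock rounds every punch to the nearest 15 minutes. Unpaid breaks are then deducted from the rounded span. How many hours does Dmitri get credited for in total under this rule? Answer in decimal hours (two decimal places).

33.50 hours

Mon: in 10:48 AM→10:45 AM, out 5:35 PM→5:30 PM; 6 h 45 min
Tue: in 5:00 AM→5:00 AM, out 2:59 PM→3:00 PM; 10 h 0 min
Wed: in 9:21 AM→9:15 AM, out 5:07 PM→5:00 PM; 7 h 45 min − 30 min = 7 h 15 min
Thu: in 8:27 AM→8:30 AM, out 6:05 PM→6:00 PM; 9 h 30 min
Total credited: 33 h 30 min.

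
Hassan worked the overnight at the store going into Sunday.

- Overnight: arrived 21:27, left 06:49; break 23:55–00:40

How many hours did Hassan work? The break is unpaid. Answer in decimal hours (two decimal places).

8.62 hours

Overnight: 21:27 → midnight = 2 h 33 min; midnight → 06:49 = 6 h 49 min; span 9 h 22 min; less 45 min break → 8 h 37 min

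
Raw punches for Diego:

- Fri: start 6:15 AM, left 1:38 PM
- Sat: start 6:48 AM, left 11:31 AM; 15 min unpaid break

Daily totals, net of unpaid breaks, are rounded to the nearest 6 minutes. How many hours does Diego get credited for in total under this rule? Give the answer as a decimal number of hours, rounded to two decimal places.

11.90 hours

Fri: 6:15 AM–1:38 PM = 7 h 23 min → rounds to 7 h 24 min
Sat: 6:48 AM–11:31 AM = 4 h 43 min − 15 min = 4 h 28 min → rounds to 4 h 30 min
Total credited: 11 h 54 min.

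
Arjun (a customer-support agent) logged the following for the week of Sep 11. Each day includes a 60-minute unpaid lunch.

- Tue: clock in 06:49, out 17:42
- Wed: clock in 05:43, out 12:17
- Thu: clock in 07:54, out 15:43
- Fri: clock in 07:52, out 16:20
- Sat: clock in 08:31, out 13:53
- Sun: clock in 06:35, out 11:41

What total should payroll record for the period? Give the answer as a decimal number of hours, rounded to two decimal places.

38.20 hours

Tue: 06:49–17:42 = 10 h 53 min; less 60 min break → 9 h 53 min
Wed: 05:43–12:17 = 6 h 34 min; less 60 min break → 5 h 34 min
Thu: 07:54–15:43 = 7 h 49 min; less 60 min break → 6 h 49 min
Fri: 07:52–16:20 = 8 h 28 min; less 60 min break → 7 h 28 min
Sat: 08:31–13:53 = 5 h 22 min; less 60 min break → 4 h 22 min
Sun: 06:35–11:41 = 5 h 6 min; less 60 min break → 4 h 6 min
Total: 9 h 53 min + 5 h 34 min + 6 h 49 min + 7 h 28 min + 4 h 22 min + 4 h 6 min = 38 h 12 min.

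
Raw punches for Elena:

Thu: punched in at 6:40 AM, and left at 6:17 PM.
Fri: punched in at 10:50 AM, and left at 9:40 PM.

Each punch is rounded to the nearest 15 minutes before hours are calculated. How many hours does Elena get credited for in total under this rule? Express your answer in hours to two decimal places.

22.50 hours

Thu: in 6:40 AM→6:45 AM, out 6:17 PM→6:15 PM; 11 h 30 min
Fri: in 10:50 AM→10:45 AM, out 9:40 PM→9:45 PM; 11 h 0 min
Total credited: 22 h 30 min.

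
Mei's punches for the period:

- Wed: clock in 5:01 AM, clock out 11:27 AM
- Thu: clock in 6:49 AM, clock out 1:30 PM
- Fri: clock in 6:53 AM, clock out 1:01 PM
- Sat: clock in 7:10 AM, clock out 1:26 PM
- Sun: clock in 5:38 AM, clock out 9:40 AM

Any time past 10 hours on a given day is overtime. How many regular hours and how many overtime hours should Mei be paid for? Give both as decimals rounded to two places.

Wed: 5:01 AM–11:27 AM = 6 h 26 min
Thu: 6:49 AM–1:30 PM = 6 h 41 min
Fri: 6:53 AM–1:01 PM = 6 h 8 min
Sat: 7:10 AM–1:26 PM = 6 h 16 min
Sun: 5:38 AM–9:40 AM = 4 h 2 min
Wed reg 6 h 26 min / OT 0 h 0 min; Thu reg 6 h 41 min / OT 0 h 0 min; Fri reg 6 h 8 min / OT 0 h 0 min; Sat reg 6 h 16 min / OT 0 h 0 min; Sun reg 4 h 2 min / OT 0 h 0 min.
Totals: regular 29 h 33 min, overtime 0 h 0 min.

Regular 29.55 hours, overtime 0.00 hours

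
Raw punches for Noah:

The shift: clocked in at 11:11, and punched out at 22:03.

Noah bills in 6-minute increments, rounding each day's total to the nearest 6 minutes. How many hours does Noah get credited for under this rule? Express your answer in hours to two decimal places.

10.90 hours

The shift: 11:11–22:03 = 10 h 52 min → rounds to 10 h 54 min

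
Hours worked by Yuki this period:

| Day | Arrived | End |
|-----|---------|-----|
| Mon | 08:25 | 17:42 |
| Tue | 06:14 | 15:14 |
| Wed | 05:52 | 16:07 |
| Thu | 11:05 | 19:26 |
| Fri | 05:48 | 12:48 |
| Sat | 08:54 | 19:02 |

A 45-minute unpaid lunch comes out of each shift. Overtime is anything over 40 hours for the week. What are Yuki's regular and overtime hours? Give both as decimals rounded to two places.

Regular 40.00 hours, overtime 9.52 hours

Mon: 08:25–17:42 = 9 h 17 min; less 45 min break → 8 h 32 min
Tue: 06:14–15:14 = 9 h 0 min; less 45 min break → 8 h 15 min
Wed: 05:52–16:07 = 10 h 15 min; less 45 min break → 9 h 30 min
Thu: 11:05–19:26 = 8 h 21 min; less 45 min break → 7 h 36 min
Fri: 05:48–12:48 = 7 h 0 min; less 45 min break → 6 h 15 min
Sat: 08:54–19:02 = 10 h 8 min; less 45 min break → 9 h 23 min
Total worked: 49 h 31 min = 49.52 h.
Threshold 40 h → overtime 9 h 31 min, regular 40 h 0 min.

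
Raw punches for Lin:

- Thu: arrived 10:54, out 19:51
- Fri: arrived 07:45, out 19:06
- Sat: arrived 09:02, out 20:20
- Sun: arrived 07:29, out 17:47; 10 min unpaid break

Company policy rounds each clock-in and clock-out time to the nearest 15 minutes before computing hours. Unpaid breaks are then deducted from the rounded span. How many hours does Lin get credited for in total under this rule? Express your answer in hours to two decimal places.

41.33 hours

Thu: in 10:54→11:00, out 19:51→19:45; 8 h 45 min
Fri: in 07:45→07:45, out 19:06→19:00; 11 h 15 min
Sat: in 09:02→09:00, out 20:20→20:15; 11 h 15 min
Sun: in 07:29→07:30, out 17:47→17:45; 10 h 15 min − 10 min = 10 h 5 min
Total credited: 41 h 20 min.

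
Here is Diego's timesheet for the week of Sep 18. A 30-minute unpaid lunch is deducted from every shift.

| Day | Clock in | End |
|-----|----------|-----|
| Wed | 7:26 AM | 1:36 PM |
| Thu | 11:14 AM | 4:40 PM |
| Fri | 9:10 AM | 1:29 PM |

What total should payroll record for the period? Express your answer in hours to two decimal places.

14.42 hours

Wed: 7:26 AM–1:36 PM = 6 h 10 min; less 30 min break → 5 h 40 min
Thu: 11:14 AM–4:40 PM = 5 h 26 min; less 30 min break → 4 h 56 min
Fri: 9:10 AM–1:29 PM = 4 h 19 min; less 30 min break → 3 h 49 min
Total: 5 h 40 min + 4 h 56 min + 3 h 49 min = 14 h 25 min.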